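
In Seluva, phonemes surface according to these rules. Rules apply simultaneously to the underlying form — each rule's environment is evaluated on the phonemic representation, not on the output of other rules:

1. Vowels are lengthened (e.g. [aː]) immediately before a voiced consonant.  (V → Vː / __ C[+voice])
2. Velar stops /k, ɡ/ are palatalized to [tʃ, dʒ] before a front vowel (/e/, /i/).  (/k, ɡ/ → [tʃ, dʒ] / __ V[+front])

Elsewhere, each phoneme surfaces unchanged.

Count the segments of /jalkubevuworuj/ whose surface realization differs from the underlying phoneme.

Segments that undergo a rule: /a/ → [aː] (rule 1); /u/ → [uː] (rule 1); /e/ → [eː] (rule 1); /u/ → [uː] (rule 1); /o/ → [oː] (rule 1); /u/ → [uː] (rule 1).
All other segments surface unchanged.

6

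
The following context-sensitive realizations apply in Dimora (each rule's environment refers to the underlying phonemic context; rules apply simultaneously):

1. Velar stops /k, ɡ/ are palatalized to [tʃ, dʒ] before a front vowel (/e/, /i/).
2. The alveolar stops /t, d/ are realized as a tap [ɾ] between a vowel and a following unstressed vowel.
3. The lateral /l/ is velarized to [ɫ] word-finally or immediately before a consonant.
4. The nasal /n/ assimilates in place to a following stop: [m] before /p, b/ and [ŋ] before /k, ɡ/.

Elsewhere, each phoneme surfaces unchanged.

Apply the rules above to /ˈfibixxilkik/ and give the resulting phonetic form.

[ˈfibixxiɫtʃik]

Rule 3 applies to /l/ (between /i/ and /k/: word-finally or immediately before a consonant) → [ɫ].
/k/ — between /l/ and /i/, before a front vowel — surfaces as [tʃ] (rule 1).
/k/ (word-final) fails the environment for rule 1, so it stays [k].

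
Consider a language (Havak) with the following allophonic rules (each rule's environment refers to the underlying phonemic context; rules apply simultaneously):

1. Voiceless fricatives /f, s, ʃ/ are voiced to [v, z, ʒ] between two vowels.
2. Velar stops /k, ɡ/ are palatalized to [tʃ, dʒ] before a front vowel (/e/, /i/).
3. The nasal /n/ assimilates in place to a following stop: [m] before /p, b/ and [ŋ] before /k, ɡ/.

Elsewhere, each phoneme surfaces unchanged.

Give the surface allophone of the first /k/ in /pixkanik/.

/k/ (between /x/ and /a/) fails the environment for rule 2, so it stays [k].

[k]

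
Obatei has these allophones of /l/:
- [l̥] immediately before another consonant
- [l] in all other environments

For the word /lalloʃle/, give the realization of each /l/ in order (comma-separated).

[l], [l̥], [l], [l]

Occurrence 1 (position 1): no conditioning environment matches → elsewhere allophone [l].
Occurrence 2 (position 3): immediately before another consonant → [l̥].
Occurrence 3 (position 4): no conditioning environment matches → elsewhere allophone [l].
Occurrence 4 (position 7): no conditioning environment matches → elsewhere allophone [l].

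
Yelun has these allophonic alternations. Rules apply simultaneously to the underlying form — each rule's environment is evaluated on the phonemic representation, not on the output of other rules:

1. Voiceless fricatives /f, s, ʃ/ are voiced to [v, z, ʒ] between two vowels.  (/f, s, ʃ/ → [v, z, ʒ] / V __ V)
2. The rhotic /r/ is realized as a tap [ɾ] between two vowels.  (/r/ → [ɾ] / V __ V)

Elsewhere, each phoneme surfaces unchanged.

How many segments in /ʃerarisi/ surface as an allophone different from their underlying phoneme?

Segments that undergo a rule: /r/ → [ɾ] (rule 2); /r/ → [ɾ] (rule 2); /s/ → [z] (rule 1).
All other segments surface unchanged.

3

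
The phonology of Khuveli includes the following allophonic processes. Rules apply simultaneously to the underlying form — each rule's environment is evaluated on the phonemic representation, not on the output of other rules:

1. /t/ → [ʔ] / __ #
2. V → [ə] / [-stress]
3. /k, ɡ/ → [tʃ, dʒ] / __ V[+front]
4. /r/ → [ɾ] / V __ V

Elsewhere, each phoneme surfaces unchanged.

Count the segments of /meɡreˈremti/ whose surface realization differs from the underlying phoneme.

4

Segments that undergo a rule: /e/ → [ə] (rule 2); /e/ → [ə] (rule 2); /r/ → [ɾ] (rule 4); /i/ → [ə] (rule 2).
All other segments surface unchanged.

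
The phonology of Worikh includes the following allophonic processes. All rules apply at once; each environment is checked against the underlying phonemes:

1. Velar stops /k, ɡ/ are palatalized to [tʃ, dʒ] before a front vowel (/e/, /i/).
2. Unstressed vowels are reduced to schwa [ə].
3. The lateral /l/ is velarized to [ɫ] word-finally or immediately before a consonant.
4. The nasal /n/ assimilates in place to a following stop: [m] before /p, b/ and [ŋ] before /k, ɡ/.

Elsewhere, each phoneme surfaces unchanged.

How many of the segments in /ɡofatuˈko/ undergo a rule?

Segments that undergo a rule: /o/ → [ə] (rule 2); /a/ → [ə] (rule 2); /u/ → [ə] (rule 2).
All other segments surface unchanged.

3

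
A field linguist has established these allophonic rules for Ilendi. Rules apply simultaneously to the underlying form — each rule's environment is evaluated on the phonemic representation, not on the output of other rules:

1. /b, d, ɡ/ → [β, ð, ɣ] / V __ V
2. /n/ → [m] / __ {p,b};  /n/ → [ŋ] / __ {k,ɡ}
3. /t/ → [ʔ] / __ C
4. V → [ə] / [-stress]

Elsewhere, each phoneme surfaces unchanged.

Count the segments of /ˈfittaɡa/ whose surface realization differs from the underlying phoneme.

Segments that undergo a rule: /t/ → [ʔ] (rule 3); /a/ → [ə] (rule 4); /ɡ/ → [ɣ] (rule 1); /a/ → [ə] (rule 4).
All other segments surface unchanged.

4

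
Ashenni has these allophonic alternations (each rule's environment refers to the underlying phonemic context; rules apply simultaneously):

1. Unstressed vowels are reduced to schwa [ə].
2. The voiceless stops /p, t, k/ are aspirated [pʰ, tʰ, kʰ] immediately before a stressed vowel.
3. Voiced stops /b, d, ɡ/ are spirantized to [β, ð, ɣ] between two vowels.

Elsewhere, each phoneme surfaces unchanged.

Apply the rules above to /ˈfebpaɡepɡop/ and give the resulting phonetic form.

/e/ (between /f/ and /b/) is in the target of rule 1 but the environment (in an unstressed syllable) is not met → [e].
/b/ (between /e/ and /p/) is in the target of rule 3 but the environment (between two vowels) is not met → [b].
/p/ (between /b/ and /a/): rule 2 targets it, but not immediately before a stressed vowel → unchanged [p].
Rule 1 applies to /a/ (between /p/ and /ɡ/: in an unstressed syllable) → [ə].
/ɡ/ — between /a/ and /e/, between two vowels — surfaces as [ɣ] (rule 3).
/e/ meets the environment for rule 1 (in an unstressed syllable) → [ə].
/p/ (between /e/ and /ɡ/) fails the environment for rule 2, so it stays [p].
/ɡ/ (between /p/ and /o/) fails the environment for rule 3, so it stays [ɡ].
/o/ — between /ɡ/ and /p/, in an unstressed syllable — surfaces as [ə] (rule 1).
/p/ (word-final) is in the target of rule 2 but the environment (immediately before a stressed vowel) is not met → [p].

[ˈfebpəɣəpɡəp]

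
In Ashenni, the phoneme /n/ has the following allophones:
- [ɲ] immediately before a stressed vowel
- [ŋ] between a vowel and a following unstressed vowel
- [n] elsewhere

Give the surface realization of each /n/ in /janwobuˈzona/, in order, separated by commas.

Occurrence 1 (position 3): no conditioning environment matches → elsewhere allophone [n].
Occurrence 2 (position 10): between a vowel and a following unstressed vowel → [ŋ].

[n], [ŋ]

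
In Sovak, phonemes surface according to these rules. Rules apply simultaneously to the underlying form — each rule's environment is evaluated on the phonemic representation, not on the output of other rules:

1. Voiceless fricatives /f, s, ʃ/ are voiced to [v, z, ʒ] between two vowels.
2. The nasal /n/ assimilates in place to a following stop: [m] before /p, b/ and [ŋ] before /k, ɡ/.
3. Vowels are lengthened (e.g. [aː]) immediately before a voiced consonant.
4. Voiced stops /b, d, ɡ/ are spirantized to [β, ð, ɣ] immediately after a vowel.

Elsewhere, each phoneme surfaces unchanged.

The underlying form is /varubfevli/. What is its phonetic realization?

[vaːruːβfeːvli]

/v/ — not in any rule's target class → [v].
Rule 3 applies to /a/ (between /v/ and /r/: before a voiced consonant) → [aː].
/r/ (between /a/ and /u/): no rule targets it → [r].
/u/ (between /r/ and /b/) occurs before a voiced consonant → [uː] by rule 3.
/b/ (between /u/ and /f/) occurs immediately after a vowel → [β] by rule 4.
/f/ (between /b/ and /e/) fails the environment for rule 1, so it stays [f].
/e/ meets the environment for rule 3 (before a voiced consonant) → [eː].
/v/ (between /e/ and /l/) is unaffected → [v].
/l/ (between /v/ and /i/): no rule targets it → [l].
/i/ (word-final) fails the environment for rule 3, so it stays [i].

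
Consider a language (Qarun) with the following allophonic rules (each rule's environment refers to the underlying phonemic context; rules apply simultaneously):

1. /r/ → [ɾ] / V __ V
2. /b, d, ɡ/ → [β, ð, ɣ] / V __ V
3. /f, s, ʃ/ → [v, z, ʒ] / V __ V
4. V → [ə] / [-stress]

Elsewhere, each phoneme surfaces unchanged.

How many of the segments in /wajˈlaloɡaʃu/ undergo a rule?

Segments that undergo a rule: /a/ → [ə] (rule 4); /o/ → [ə] (rule 4); /ɡ/ → [ɣ] (rule 2); /a/ → [ə] (rule 4); /ʃ/ → [ʒ] (rule 3); /u/ → [ə] (rule 4).
All other segments surface unchanged.

6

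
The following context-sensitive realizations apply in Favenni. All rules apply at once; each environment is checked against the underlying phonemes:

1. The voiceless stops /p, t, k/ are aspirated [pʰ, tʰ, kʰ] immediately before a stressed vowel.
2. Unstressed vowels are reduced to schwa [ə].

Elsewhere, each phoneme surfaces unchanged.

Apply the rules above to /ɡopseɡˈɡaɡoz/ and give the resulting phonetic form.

[ɡəpsəɡˈɡaɡəz]

/ɡ/ (word-initial) is unaffected → [ɡ].
Rule 2 applies to /o/ (between /ɡ/ and /p/: in an unstressed syllable) → [ə].
/p/ (between /o/ and /s/) is in the target of rule 1 but the environment (immediately before a stressed vowel) is not met → [p].
/s/ (between /p/ and /e/): no rule targets it → [s].
/e/ meets the environment for rule 2 (in an unstressed syllable) → [ə].
/ɡ/ (between /e/ and /ɡ/) is unaffected → [ɡ].
/ɡ/ — not in any rule's target class → [ɡ].
/a/ (between /ɡ/ and /ɡ/) is in the target of rule 2 but the environment (in an unstressed syllable) is not met → [a].
/ɡ/ stays [ɡ].
/o/ (between /ɡ/ and /z/): in an unstressed syllable, so rule 2 applies → [ə].
/z/ stays [z].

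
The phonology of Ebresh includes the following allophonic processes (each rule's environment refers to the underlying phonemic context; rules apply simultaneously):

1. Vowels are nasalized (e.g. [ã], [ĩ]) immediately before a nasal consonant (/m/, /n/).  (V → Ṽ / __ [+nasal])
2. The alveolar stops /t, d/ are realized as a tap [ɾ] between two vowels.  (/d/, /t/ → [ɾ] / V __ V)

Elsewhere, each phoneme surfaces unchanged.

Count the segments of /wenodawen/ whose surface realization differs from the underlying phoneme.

Segments that undergo a rule: /e/ → [ẽ] (rule 1); /d/ → [ɾ] (rule 2); /e/ → [ẽ] (rule 1).
All other segments surface unchanged.

3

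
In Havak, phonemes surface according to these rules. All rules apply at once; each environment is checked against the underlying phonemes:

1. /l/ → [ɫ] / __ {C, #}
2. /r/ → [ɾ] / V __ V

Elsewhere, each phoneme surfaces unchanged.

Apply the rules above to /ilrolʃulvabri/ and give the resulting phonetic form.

/i/ — not in any rule's target class → [i].
/l/ (between /i/ and /r/): word-finally or immediately before a consonant, so rule 1 applies → [ɫ].
/r/ (between /l/ and /o/) fails the environment for rule 2, so it stays [r].
/o/ — not in any rule's target class → [o].
/l/ — between /o/ and /ʃ/, word-finally or immediately before a consonant — surfaces as [ɫ] (rule 1).
/ʃ/ (between /l/ and /u/) is unaffected → [ʃ].
/u/ stays [u].
/l/ (between /u/ and /v/): word-finally or immediately before a consonant, so rule 1 applies → [ɫ].
/v/ — not in any rule's target class → [v].
/a/ stays [a].
/b/ (between /a/ and /r/) is unaffected → [b].
/r/ (between /b/ and /i/) fails the environment for rule 2, so it stays [r].
/i/ (word-final): no rule targets it → [i].

[iɫroɫʃuɫvabri]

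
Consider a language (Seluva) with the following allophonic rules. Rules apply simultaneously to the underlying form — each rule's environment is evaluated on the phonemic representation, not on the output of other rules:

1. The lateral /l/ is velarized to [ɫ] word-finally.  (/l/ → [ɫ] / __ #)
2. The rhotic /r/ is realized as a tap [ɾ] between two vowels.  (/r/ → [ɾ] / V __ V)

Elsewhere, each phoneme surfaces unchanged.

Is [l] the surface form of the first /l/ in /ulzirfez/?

/l/ (between /u/ and /z/) is in the target of rule 1 but the environment (word-finally) is not met → [l].
The actual realization is [l], which matches [l].

Yes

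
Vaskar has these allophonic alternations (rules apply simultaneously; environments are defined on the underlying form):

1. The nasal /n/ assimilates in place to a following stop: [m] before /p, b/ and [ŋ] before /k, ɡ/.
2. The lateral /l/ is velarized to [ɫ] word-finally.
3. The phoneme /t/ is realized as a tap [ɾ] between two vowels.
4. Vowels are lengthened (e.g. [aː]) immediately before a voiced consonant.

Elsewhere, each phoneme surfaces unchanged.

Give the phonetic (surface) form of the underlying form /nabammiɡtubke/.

[naːbaːmmiːɡtuːbke]

/n/ (word-initial) is in the target of rule 1 but the environment (before a labial or velar stop) is not met → [n].
/a/ — between /n/ and /b/, before a voiced consonant — surfaces as [aː] (rule 4).
/b/ (between /a/ and /a/): no rule targets it → [b].
/a/ meets the environment for rule 4 (before a voiced consonant) → [aː].
/m/ (between /a/ and /m/) is unaffected → [m].
/m/ (between /m/ and /i/): no rule targets it → [m].
/i/ (between /m/ and /ɡ/): before a voiced consonant, so rule 4 applies → [iː].
/ɡ/ (between /i/ and /t/) is unaffected → [ɡ].
/t/ (between /ɡ/ and /u/) is in the target of rule 3 but the environment (between two vowels) is not met → [t].
/u/ meets the environment for rule 4 (before a voiced consonant) → [uː].
/b/ — not in any rule's target class → [b].
/k/ — not in any rule's target class → [k].
/e/ (word-final) is in the target of rule 4 but the environment (before a voiced consonant) is not met → [e].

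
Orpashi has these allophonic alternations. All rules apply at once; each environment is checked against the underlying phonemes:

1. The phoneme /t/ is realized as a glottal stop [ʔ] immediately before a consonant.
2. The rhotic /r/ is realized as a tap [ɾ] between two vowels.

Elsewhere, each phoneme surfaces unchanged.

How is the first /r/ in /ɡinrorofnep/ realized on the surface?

/r/ — between /n/ and /o/; rule 2 does not apply here → [r].

[r]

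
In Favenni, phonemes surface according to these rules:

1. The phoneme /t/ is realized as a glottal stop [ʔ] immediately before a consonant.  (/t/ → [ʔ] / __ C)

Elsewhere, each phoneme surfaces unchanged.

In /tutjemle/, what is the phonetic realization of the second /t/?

/t/ — between /u/ and /j/, immediately before a consonant — surfaces as [ʔ] (rule 1).

[ʔ]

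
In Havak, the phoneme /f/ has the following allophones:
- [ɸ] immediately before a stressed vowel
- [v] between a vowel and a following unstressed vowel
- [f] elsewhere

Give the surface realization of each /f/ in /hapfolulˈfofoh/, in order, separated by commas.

[f], [ɸ], [v]

Occurrence 1 (position 4): no conditioning environment matches → elsewhere allophone [f].
Occurrence 2 (position 9): immediately before a stressed vowel → [ɸ].
Occurrence 3 (position 11): between a vowel and a following unstressed vowel → [v].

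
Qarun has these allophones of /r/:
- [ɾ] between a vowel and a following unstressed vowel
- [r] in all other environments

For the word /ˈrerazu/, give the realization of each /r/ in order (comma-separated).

[r], [ɾ]

Occurrence 1 (position 1): no conditioning environment matches → elsewhere allophone [r].
Occurrence 2 (position 3): between a vowel and a following unstressed vowel → [ɾ].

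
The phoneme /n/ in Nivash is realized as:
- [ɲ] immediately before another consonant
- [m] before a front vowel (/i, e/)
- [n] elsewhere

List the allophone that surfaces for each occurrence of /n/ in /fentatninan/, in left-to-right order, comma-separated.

Occurrence 1 (position 3): immediately before another consonant → [ɲ].
Occurrence 2 (position 7): before a front vowel (/i, e/) → [m].
Occurrence 3 (position 9): no conditioning environment matches → elsewhere allophone [n].
Occurrence 4 (position 11): no conditioning environment matches → elsewhere allophone [n].

[ɲ], [m], [n], [n]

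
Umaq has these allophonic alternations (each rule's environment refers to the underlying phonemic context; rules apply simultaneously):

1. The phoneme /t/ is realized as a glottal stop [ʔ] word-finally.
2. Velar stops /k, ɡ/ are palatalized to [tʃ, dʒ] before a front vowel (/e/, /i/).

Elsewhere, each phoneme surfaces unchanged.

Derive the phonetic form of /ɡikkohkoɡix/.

[dʒikkohkodʒix]

/ɡ/ (word-initial): before a front vowel, so rule 2 applies → [dʒ].
/i/ — not in any rule's target class → [i].
/k/ (between /i/ and /k/): rule 2 targets it, but not before a front vowel → unchanged [k].
/k/ (between /k/ and /o/) fails the environment for rule 2, so it stays [k].
/o/ (between /k/ and /h/): no rule targets it → [o].
/h/ — not in any rule's target class → [h].
/k/ (between /h/ and /o/): rule 2 targets it, but not before a front vowel → unchanged [k].
/o/ — not in any rule's target class → [o].
/ɡ/ — between /o/ and /i/, before a front vowel — surfaces as [dʒ] (rule 2).
/i/ stays [i].
/x/ (word-final) is unaffected → [x].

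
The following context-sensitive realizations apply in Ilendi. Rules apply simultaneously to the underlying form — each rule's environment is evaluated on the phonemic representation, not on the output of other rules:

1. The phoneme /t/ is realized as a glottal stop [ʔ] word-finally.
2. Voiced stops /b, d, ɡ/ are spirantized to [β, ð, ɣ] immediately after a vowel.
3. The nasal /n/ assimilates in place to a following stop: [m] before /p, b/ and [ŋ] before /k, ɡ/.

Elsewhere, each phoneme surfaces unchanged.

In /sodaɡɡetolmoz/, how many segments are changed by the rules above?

Segments that undergo a rule: /d/ → [ð] (rule 2); /ɡ/ → [ɣ] (rule 2).
All other segments surface unchanged.

2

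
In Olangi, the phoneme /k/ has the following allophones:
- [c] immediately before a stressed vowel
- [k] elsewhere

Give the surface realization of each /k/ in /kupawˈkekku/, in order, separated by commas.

[k], [c], [k], [k]

Occurrence 1 (position 1): no conditioning environment matches → elsewhere allophone [k].
Occurrence 2 (position 6): immediately before a stressed vowel → [c].
Occurrence 3 (position 8): no conditioning environment matches → elsewhere allophone [k].
Occurrence 4 (position 9): no conditioning environment matches → elsewhere allophone [k].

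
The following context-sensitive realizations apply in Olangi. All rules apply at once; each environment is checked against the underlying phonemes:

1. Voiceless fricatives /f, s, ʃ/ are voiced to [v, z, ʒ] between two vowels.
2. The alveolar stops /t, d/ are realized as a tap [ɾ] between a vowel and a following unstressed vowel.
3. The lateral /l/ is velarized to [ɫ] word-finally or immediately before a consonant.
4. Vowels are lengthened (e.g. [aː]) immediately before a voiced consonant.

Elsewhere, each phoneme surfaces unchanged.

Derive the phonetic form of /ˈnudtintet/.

Rule 4 applies to /u/ (between /n/ and /d/: before a voiced consonant) → [uː].
/d/ (between /u/ and /t/): rule 2 targets it, but not between a vowel and a following unstressed vowel → unchanged [d].
/t/ (between /d/ and /i/): rule 2 targets it, but not between a vowel and a following unstressed vowel → unchanged [t].
/i/ — between /t/ and /n/, before a voiced consonant — surfaces as [iː] (rule 4).
/t/ (between /n/ and /e/) is in the target of rule 2 but the environment (between a vowel and a following unstressed vowel) is not met → [t].
/e/ — between /t/ and /t/; rule 4 does not apply here → [e].
/t/ — word-final; rule 2 does not apply here → [t].

[ˈnuːdtiːntet]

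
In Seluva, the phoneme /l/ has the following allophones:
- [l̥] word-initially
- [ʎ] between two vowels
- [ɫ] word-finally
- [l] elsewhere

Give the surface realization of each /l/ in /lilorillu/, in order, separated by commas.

[l̥], [ʎ], [l], [l]

Occurrence 1 (position 1): word-initially → [l̥].
Occurrence 2 (position 3): between two vowels → [ʎ].
Occurrence 3 (position 7): no conditioning environment matches → elsewhere allophone [l].
Occurrence 4 (position 8): no conditioning environment matches → elsewhere allophone [l].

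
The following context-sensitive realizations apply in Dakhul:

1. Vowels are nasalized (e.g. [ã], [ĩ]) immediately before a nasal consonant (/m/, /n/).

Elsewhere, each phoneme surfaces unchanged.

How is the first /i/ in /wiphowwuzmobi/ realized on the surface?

/i/ (between /w/ and /p/) is in the target of rule 1 but the environment (before a nasal consonant) is not met → [i].

[i]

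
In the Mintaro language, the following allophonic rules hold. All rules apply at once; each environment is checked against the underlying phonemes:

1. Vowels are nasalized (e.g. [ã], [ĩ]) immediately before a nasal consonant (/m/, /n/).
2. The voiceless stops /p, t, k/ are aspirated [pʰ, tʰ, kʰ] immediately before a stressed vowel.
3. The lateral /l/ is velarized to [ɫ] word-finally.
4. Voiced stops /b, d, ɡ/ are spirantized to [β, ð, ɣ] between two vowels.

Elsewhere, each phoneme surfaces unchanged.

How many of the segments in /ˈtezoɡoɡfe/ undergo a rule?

2

Segments that undergo a rule: /t/ → [tʰ] (rule 2); /ɡ/ → [ɣ] (rule 4).
All other segments surface unchanged.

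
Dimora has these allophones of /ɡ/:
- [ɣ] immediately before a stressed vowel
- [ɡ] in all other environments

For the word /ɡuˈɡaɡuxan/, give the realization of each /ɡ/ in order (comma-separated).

[ɡ], [ɣ], [ɡ]

Occurrence 1 (position 1): no conditioning environment matches → elsewhere allophone [ɡ].
Occurrence 2 (position 3): immediately before a stressed vowel → [ɣ].
Occurrence 3 (position 5): no conditioning environment matches → elsewhere allophone [ɡ].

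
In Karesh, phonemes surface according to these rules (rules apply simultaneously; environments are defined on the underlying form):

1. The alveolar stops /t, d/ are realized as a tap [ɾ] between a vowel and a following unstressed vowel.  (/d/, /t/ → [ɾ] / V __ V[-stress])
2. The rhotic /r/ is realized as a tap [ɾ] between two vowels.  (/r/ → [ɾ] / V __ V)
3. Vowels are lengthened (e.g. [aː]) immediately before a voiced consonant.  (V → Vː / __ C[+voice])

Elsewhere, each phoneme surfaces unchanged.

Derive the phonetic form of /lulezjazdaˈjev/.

/u/ meets the environment for rule 3 (before a voiced consonant) → [uː].
/e/ meets the environment for rule 3 (before a voiced consonant) → [eː].
/a/ (between /j/ and /z/) occurs before a voiced consonant → [aː] by rule 3.
/d/ (between /z/ and /a/) is in the target of rule 1 but the environment (between a vowel and a following unstressed vowel) is not met → [d].
/a/ meets the environment for rule 3 (before a voiced consonant) → [aː].
/e/ — between /j/ and /v/, before a voiced consonant — surfaces as [eː] (rule 3).

[luːleːzjaːzdaːˈjeːv]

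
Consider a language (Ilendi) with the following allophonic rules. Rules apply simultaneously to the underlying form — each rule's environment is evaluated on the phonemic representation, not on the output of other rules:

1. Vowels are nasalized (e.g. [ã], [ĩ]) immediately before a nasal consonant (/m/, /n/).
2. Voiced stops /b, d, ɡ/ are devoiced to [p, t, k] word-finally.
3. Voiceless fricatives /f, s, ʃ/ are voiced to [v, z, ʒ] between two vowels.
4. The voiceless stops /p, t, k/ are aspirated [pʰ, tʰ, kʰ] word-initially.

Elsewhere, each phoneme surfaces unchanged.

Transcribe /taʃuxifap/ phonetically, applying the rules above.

/t/ (word-initial): word-initially, so rule 4 applies → [tʰ].
/a/ (between /t/ and /ʃ/) is in the target of rule 1 but the environment (before a nasal consonant) is not met → [a].
/ʃ/ — between /a/ and /u/, between two vowels — surfaces as [ʒ] (rule 3).
/u/ — between /ʃ/ and /x/; rule 1 does not apply here → [u].
/i/ (between /x/ and /f/) fails the environment for rule 1, so it stays [i].
Rule 3 applies to /f/ (between /i/ and /a/: between two vowels) → [v].
/a/ (between /f/ and /p/) fails the environment for rule 1, so it stays [a].
/p/ (word-final): rule 4 targets it, but not word-initially → unchanged [p].

[tʰaʒuxivap]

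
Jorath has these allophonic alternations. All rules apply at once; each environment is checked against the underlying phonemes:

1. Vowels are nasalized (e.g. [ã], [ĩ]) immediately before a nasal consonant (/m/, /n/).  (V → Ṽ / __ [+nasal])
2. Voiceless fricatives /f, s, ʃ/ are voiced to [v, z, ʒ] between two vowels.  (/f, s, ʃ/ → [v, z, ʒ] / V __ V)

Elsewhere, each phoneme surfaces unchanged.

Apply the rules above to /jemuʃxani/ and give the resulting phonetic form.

[jẽmuʃxãni]

/j/ — not in any rule's target class → [j].
/e/ meets the environment for rule 1 (before a nasal consonant) → [ẽ].
/m/ stays [m].
/u/ (between /m/ and /ʃ/): rule 1 targets it, but not before a nasal consonant → unchanged [u].
/ʃ/ (between /u/ and /x/) is in the target of rule 2 but the environment (between two vowels) is not met → [ʃ].
/x/ — not in any rule's target class → [x].
Rule 1 applies to /a/ (between /x/ and /n/: before a nasal consonant) → [ã].
/n/ — not in any rule's target class → [n].
/i/ (word-final) fails the environment for rule 1, so it stays [i].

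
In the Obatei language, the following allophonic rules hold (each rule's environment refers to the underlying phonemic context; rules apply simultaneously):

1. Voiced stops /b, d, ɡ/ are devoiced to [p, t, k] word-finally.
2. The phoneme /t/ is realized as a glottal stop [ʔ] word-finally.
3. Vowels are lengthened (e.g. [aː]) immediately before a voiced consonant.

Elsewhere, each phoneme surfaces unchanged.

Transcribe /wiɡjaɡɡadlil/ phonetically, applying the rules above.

[wiːɡjaːɡɡaːdliːl]

/w/ — not in any rule's target class → [w].
/i/ (between /w/ and /ɡ/) occurs before a voiced consonant → [iː] by rule 3.
/ɡ/ (between /i/ and /j/) is in the target of rule 1 but the environment (word-finally) is not met → [ɡ].
/j/ (between /ɡ/ and /a/) is unaffected → [j].
Rule 3 applies to /a/ (between /j/ and /ɡ/: before a voiced consonant) → [aː].
/ɡ/ (between /a/ and /ɡ/) is in the target of rule 1 but the environment (word-finally) is not met → [ɡ].
/ɡ/ (between /ɡ/ and /a/) fails the environment for rule 1, so it stays [ɡ].
/a/ (between /ɡ/ and /d/) occurs before a voiced consonant → [aː] by rule 3.
/d/ (between /a/ and /l/): rule 1 targets it, but not word-finally → unchanged [d].
/l/ (between /d/ and /i/): no rule targets it → [l].
/i/ meets the environment for rule 3 (before a voiced consonant) → [iː].
/l/ (word-final) is unaffected → [l].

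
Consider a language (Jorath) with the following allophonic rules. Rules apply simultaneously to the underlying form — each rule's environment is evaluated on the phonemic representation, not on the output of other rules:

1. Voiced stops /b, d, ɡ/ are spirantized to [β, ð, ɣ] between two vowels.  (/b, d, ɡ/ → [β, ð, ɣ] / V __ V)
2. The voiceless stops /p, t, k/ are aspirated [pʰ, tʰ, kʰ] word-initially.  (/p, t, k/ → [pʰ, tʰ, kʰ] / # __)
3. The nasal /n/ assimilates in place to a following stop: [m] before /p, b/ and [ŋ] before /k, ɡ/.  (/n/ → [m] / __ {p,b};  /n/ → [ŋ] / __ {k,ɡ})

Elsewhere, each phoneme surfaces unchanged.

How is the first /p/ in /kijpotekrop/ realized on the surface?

[p]

/p/ — between /j/ and /o/; rule 2 does not apply here → [p].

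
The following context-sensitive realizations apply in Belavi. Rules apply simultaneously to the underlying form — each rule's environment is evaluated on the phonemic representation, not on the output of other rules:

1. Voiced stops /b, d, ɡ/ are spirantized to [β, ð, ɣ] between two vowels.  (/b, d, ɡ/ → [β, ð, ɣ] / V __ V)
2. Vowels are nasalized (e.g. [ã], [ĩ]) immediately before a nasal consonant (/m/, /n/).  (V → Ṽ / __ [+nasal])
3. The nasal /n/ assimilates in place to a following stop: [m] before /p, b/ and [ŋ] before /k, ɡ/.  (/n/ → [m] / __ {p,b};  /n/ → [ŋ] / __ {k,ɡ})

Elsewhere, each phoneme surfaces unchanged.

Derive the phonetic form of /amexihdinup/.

/a/ (word-initial) occurs before a nasal consonant → [ã] by rule 2.
/m/ stays [m].
/e/ (between /m/ and /x/) fails the environment for rule 2, so it stays [e].
/x/ (between /e/ and /i/) is unaffected → [x].
/i/ (between /x/ and /h/) is in the target of rule 2 but the environment (before a nasal consonant) is not met → [i].
/h/ (between /i/ and /d/) is unaffected → [h].
/d/ (between /h/ and /i/) fails the environment for rule 1, so it stays [d].
/i/ — between /d/ and /n/, before a nasal consonant — surfaces as [ĩ] (rule 2).
/n/ (between /i/ and /u/): rule 3 targets it, but not before a labial or velar stop → unchanged [n].
/u/ (between /n/ and /p/): rule 2 targets it, but not before a nasal consonant → unchanged [u].
/p/ (word-final): no rule targets it → [p].

[ãmexihdĩnup]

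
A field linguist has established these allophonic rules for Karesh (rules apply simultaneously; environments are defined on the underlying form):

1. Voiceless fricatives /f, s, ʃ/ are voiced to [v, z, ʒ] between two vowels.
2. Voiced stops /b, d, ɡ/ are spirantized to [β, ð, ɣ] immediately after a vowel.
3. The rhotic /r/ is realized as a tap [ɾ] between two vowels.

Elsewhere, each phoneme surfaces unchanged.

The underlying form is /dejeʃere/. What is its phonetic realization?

/d/ — word-initial; rule 2 does not apply here → [d].
/e/ stays [e].
/j/ stays [j].
/e/ (between /j/ and /ʃ/) is unaffected → [e].
Rule 1 applies to /ʃ/ (between /e/ and /e/: between two vowels) → [ʒ].
/e/ — not in any rule's target class → [e].
Rule 3 applies to /r/ (between /e/ and /e/: between two vowels) → [ɾ].
/e/ — not in any rule's target class → [e].

[dejeʒeɾe]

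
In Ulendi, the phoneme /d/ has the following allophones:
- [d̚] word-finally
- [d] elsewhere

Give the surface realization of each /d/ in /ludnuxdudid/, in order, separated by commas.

[d], [d], [d], [d̚]

Occurrence 1 (position 3): no conditioning environment matches → elsewhere allophone [d].
Occurrence 2 (position 7): no conditioning environment matches → elsewhere allophone [d].
Occurrence 3 (position 9): no conditioning environment matches → elsewhere allophone [d].
Occurrence 4 (position 11): word-finally → [d̚].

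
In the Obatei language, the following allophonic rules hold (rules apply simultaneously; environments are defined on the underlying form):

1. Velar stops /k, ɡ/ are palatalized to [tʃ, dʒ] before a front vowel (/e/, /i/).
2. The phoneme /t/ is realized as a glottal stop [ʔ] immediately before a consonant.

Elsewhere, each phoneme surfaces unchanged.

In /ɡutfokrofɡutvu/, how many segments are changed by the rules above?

Segments that undergo a rule: /t/ → [ʔ] (rule 2); /t/ → [ʔ] (rule 2).
All other segments surface unchanged.

2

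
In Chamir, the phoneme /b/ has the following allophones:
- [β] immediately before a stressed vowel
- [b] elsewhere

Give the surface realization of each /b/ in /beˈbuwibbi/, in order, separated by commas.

[b], [β], [b], [b]

Occurrence 1 (position 1): no conditioning environment matches → elsewhere allophone [b].
Occurrence 2 (position 3): immediately before a stressed vowel → [β].
Occurrence 3 (position 7): no conditioning environment matches → elsewhere allophone [b].
Occurrence 4 (position 8): no conditioning environment matches → elsewhere allophone [b].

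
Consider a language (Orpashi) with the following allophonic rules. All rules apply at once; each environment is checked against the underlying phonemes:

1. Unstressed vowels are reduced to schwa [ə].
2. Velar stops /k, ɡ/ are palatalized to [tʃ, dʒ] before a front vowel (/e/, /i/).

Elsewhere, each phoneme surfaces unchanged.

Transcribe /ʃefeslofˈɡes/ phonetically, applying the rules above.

[ʃəfəsləfˈdʒes]

/ʃ/ (word-initial) is unaffected → [ʃ].
/e/ (between /ʃ/ and /f/) occurs in an unstressed syllable → [ə] by rule 1.
/f/ (between /e/ and /e/): no rule targets it → [f].
/e/ (between /f/ and /s/): in an unstressed syllable, so rule 1 applies → [ə].
/s/ (between /e/ and /l/): no rule targets it → [s].
/l/ (between /s/ and /o/) is unaffected → [l].
/o/ — between /l/ and /f/, in an unstressed syllable — surfaces as [ə] (rule 1).
/f/ (between /o/ and /ɡ/): no rule targets it → [f].
/ɡ/ (between /f/ and /e/) occurs before a front vowel → [dʒ] by rule 2.
/e/ (between /ɡ/ and /s/) fails the environment for rule 1, so it stays [e].
/s/ stays [s].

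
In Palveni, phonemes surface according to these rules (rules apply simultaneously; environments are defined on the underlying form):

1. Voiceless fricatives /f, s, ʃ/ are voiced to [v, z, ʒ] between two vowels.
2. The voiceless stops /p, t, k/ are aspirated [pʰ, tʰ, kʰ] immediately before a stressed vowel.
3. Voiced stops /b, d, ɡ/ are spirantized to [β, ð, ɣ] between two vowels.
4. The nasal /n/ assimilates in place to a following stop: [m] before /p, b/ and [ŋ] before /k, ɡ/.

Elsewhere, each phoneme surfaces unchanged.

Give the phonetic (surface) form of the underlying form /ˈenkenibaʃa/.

[ˈeŋkeniβaʒa]

/n/ (between /e/ and /k/): before a labial or velar stop, so rule 4 applies → [ŋ].
/k/ — between /n/ and /e/; rule 2 does not apply here → [k].
/n/ (between /e/ and /i/) fails the environment for rule 4, so it stays [n].
/b/ (between /i/ and /a/): between two vowels, so rule 3 applies → [β].
/ʃ/ (between /a/ and /a/) occurs between two vowels → [ʒ] by rule 1.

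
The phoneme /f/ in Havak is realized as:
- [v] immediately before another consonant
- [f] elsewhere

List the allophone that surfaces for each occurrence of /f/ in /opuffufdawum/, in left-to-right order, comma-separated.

Occurrence 1 (position 4): immediately before another consonant → [v].
Occurrence 2 (position 5): no conditioning environment matches → elsewhere allophone [f].
Occurrence 3 (position 7): immediately before another consonant → [v].

[v], [f], [v]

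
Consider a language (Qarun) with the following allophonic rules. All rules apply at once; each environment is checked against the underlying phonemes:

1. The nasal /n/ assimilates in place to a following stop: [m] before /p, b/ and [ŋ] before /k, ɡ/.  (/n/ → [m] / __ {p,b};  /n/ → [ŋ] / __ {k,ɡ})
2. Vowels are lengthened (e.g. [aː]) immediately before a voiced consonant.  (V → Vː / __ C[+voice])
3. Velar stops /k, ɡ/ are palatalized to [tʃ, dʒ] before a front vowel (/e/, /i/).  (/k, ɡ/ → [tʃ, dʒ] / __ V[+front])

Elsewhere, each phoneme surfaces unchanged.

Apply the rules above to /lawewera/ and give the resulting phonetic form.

[laːweːweːra]

/l/ stays [l].
/a/ (between /l/ and /w/) occurs before a voiced consonant → [aː] by rule 2.
/w/ — not in any rule's target class → [w].
/e/ (between /w/ and /w/) occurs before a voiced consonant → [eː] by rule 2.
/w/ stays [w].
/e/ (between /w/ and /r/): before a voiced consonant, so rule 2 applies → [eː].
/r/ (between /e/ and /a/): no rule targets it → [r].
/a/ (word-final) fails the environment for rule 2, so it stays [a].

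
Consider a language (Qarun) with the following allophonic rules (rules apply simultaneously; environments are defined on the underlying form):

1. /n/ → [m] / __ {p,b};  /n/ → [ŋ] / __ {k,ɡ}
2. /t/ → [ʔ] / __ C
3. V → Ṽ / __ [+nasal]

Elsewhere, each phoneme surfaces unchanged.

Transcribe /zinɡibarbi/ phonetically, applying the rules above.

[zĩŋɡibarbi]

/z/ (word-initial): no rule targets it → [z].
Rule 3 applies to /i/ (between /z/ and /n/: before a nasal consonant) → [ĩ].
/n/ — between /i/ and /ɡ/, before a labial or velar stop — surfaces as [ŋ] (rule 1).
/ɡ/ — not in any rule's target class → [ɡ].
/i/ (between /ɡ/ and /b/) fails the environment for rule 3, so it stays [i].
/b/ (between /i/ and /a/): no rule targets it → [b].
/a/ (between /b/ and /r/) is in the target of rule 3 but the environment (before a nasal consonant) is not met → [a].
/r/ (between /a/ and /b/) is unaffected → [r].
/b/ (between /r/ and /i/): no rule targets it → [b].
/i/ — word-final; rule 3 does not apply here → [i].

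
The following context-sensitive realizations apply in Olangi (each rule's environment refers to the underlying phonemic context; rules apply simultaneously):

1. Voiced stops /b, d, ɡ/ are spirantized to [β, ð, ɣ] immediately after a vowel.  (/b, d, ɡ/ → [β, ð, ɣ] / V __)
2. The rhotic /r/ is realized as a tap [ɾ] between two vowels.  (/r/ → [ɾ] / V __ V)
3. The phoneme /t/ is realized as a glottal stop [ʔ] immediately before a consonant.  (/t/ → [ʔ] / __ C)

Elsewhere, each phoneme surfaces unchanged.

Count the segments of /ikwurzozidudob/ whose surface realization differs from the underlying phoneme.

3

Segments that undergo a rule: /d/ → [ð] (rule 1); /d/ → [ð] (rule 1); /b/ → [β] (rule 1).
All other segments surface unchanged.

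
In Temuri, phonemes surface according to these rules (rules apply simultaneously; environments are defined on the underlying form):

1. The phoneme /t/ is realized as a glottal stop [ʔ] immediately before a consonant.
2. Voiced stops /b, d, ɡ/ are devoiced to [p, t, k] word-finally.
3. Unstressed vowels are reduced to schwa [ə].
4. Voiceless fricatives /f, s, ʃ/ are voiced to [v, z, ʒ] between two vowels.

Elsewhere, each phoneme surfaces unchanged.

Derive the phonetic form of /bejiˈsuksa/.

/b/ — word-initial; rule 2 does not apply here → [b].
/e/ — between /b/ and /j/, in an unstressed syllable — surfaces as [ə] (rule 3).
/j/ (between /e/ and /i/): no rule targets it → [j].
Rule 3 applies to /i/ (between /j/ and /s/: in an unstressed syllable) → [ə].
/s/ (between /i/ and /u/): between two vowels, so rule 4 applies → [z].
/u/ (between /s/ and /k/): rule 3 targets it, but not in an unstressed syllable → unchanged [u].
/k/ — not in any rule's target class → [k].
/s/ (between /k/ and /a/) is in the target of rule 4 but the environment (between two vowels) is not met → [s].
/a/ — word-final, in an unstressed syllable — surfaces as [ə] (rule 3).

[bəjəˈzuksə]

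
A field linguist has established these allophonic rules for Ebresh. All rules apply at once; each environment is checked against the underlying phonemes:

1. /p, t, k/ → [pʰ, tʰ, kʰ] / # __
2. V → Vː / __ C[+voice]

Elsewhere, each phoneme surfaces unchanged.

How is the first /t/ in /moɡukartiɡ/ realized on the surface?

[t]

/t/ (between /r/ and /i/): rule 1 targets it, but not word-initially → unchanged [t].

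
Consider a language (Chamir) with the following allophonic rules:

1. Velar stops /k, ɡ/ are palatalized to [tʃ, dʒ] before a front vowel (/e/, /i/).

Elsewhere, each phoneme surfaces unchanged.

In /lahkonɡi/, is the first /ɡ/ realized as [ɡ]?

/ɡ/ — between /n/ and /i/, before a front vowel — surfaces as [dʒ] (rule 1).
The actual realization is [dʒ], not [ɡ].

No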